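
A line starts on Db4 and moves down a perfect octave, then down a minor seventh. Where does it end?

Eb2

Db4 down a perfect octave → Db3 (12 semitones).
A minor seventh down from Db3 is Eb2.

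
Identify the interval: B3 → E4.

B to E spans four letter names (B-C-D-E) — that makes it a fourth of some quality.
B3 to E4 is 5 semitones, matching the perfect fourth exactly, so the quality is perfect.

perfect fourth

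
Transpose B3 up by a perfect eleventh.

The eleventh's letter: B up four letter names plus an octave → E.
A perfect eleventh is 17 semitones; 17 semitones up from B3 gives E5.

E5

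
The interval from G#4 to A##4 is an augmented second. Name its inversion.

diminished seventh

Inverted interval numbers add to nine, so a second pairs with a seventh (2 + 7 = 9).
The quality also flips — augmented becomes diminished — giving a diminished seventh.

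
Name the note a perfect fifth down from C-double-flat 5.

F-double-flat 4

The fifth takes the letter from C down to F.
A perfect fifth spans 7 semitones, so from Cbb5 the target pitch is Fbb4.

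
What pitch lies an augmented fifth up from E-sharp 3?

B-double-sharp 3

Five letter names up from E: B.
An augmented fifth is 8 semitones; 8 semitones up from E#3 gives B##3.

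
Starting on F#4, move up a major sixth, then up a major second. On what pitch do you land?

E#5

A major sixth up from F#4 is D#5.
Up a major second from D#5: E#5 (2 semitones up).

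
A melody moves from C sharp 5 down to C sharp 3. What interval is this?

Descending from C#5 to C#3 is the same interval as ascending C#3 to C#5.
C to C is the same letter name, plus 2 octaves, so the interval is some kind of fifteenth.
The perfect fifteenth spans 24 semitones, and C#3 to C#5 is exactly 24 semitones — so this is a perfect fifteenth.
(Equivalently, a compound perfect octave: a perfect octave plus an octave.)

P15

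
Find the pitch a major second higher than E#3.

F##3

Two letter names up from E: F.
A major second is 2 semitones; 2 semitones up from E#3 gives F##3.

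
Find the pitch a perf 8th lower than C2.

C1

An octave keeps the letter name C, an octave down from C.
Moving 12 semitones down from C2 (the size of a perfect octave) reaches C1.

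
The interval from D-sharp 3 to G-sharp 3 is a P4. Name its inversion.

Inverted interval numbers add to nine, so a fourth pairs with a fifth (4 + 5 = 9).
And perfect stays perfect under inversion, so we get a perfect fifth.

perfect fifth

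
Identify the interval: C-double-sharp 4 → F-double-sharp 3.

perfect 5th

Descending from C##4 to F##3 is the same interval as ascending F##3 to C##4.
F to C spans five letter names (F-G-A-B-C) — that makes it a fifth of some quality.
Counting semitones, F##3→C##4 is 7, which is the perfect fifth.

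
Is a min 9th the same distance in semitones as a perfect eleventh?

A minor ninth is 13 semitones but a perfect eleventh is 17 semitones — different sizes.

No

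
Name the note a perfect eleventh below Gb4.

Counting four letter names plus an octave down from G lands on D.
Moving 17 semitones down from Gb4 (the size of a perfect eleventh) reaches Db3.

Db3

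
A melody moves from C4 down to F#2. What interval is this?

d12

Descending from C4 to F#2 is the same interval as ascending F#2 to C4.
F to C spans five letter names (F-G-A-B-C), plus an octave: a twelfth.
F#2 to C4 spans 18 semitones — one semitone narrower than the perfect twelfth (19) — giving a diminished twelfth.
(Equivalently, a compound diminished fifth: a diminished fifth plus an octave.)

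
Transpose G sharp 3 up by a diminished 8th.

For an octave the letter name doesn't change: still G, an octave up.
A diminished octave spans 11 semitones, so from G#3 the target pitch is G4.

G 4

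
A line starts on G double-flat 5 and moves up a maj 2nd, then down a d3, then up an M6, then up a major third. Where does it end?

F sharp 6

Up a major second from Gbb5: Abb5 (2 semitones up).
Down a diminished third from Abb5: F5 (2 semitones down).
Up a major sixth from F5: D6 (9 semitones up).
Up a major third from D6: F#6 (4 semitones up).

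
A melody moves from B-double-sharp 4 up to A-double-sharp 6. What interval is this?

minor 14th

B to A spans seven letter names (B-C-D-E-F-G-A), plus an octave: a fourteenth.
At 22 semitones, B##4→A##6 falls one short of a major fourteenth: minor.
(Equivalently, a compound minor seventh: a minor seventh plus an octave.)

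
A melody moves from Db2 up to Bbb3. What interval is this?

D to B spans six letter names (D-E-F-G-A-B), plus an octave: a thirteenth.
At 20 semitones, Db2→Bbb3 falls one short of a major thirteenth: minor.
(Equivalently, a compound minor sixth: a minor sixth plus an octave.)

minor 13th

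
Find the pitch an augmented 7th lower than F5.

Gbb4

Counting seven letter names down from F lands on G.
Moving 12 semitones down from F5 (the size of an augmented seventh) reaches Gbb4.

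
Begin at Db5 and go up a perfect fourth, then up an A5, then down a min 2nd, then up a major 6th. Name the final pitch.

Db5 up a perfect fourth → Gb5 (5 semitones).
Up an augmented fifth from Gb5: D6 (8 semitones up).
D6 down a minor second → C#6 (1 semitone).
A major sixth up from C#6 is A#6.

A#6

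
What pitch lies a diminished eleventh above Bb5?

Ebb7

Counting four letter names plus an octave up from B lands on E.
A diminished eleventh spans 16 semitones, so from Bb5 the target pitch is Ebb7.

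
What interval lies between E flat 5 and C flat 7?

E to C spans six letter names (E-F-G-A-B-C), plus an octave: a thirteenth.
A major thirteenth would be 21 semitones, but Eb5 to Cb7 is 20 — one semitone narrower, making it a minor thirteenth.
(Equivalently, a compound minor sixth: a minor sixth plus an octave.)

minor 13th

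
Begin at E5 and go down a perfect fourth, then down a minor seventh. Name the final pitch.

C#4

A perfect fourth down from E5 is B4.
A minor seventh down from B4 is C#4.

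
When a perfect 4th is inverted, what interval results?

Interval numbers invert to sum to nine: 4 + 5 = 9, so a fourth inverts to a fifth.
And perfect stays perfect under inversion, so we get a perfect fifth.

perfect fifth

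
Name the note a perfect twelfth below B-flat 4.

The twelfth's letter: B down five letter names plus an octave → E.
Moving 19 semitones down from Bb4 (the size of a perfect twelfth) reaches Eb3.

E-flat 3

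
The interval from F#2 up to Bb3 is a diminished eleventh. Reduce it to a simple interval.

diminished fourth

Each octave removed subtracts seven from the number: 11 − 7 = 4.
That makes a diminished eleventh a compound diminished fourth — an octave plus a diminished fourth.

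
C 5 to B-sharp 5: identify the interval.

C to B spans seven letter names (C-D-E-F-G-A-B) — that makes it a seventh of some quality.
A major seventh would be 11 semitones; C5 to B#5 is 12, one semitone wider, so the interval is augmented.

augmented 7th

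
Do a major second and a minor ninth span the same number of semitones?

No

2 semitones (major second) vs 13 semitones (minor ninth): not equal.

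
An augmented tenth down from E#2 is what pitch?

Three letters down from E (plus an octave) reaches C.
An augmented tenth spans 17 semitones, so from E#2 the target pitch is C1.

C1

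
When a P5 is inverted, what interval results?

The rule of nine gives the new number: 9 − 5 = 4, so a fifth becomes a fourth.
And perfect stays perfect under inversion, so we get a perfect fourth.

perfect 4th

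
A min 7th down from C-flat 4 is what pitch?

D-flat 3

The seventh takes the letter from C down to D.
Moving 10 semitones down from Cb4 (the size of a minor seventh) reaches Db3.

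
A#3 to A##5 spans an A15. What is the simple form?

augmented 8th

Subtracting seven from the interval number removes an octave: 15 − 7 = 8.
Quality carries through unchanged, so the simple form is an augmented octave.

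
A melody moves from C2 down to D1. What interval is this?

m7

Descending from C2 to D1 is the same interval as ascending D1 to C2.
D to C spans seven letter names (D-E-F-G-A-B-C): a seventh.
A major seventh would be 11 semitones, but D1 to C2 is 10 — one semitone narrower, making it a minor seventh.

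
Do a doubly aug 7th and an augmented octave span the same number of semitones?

Both span 13 semitones: a doubly augmented seventh and an augmented octave are the same chromatic distance.

Yes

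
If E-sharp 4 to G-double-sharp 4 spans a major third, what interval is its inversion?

minor sixth

Inverted interval numbers add to nine, so a third pairs with a sixth (3 + 6 = 9).
And major becomes minor under inversion, so we get a minor sixth.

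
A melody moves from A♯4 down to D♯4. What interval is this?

perfect fifth

Descending from A#4 to D#4 is the same interval as ascending D#4 to A#4.
D to A spans five letter names (D-E-F-G-A) — that makes it a fifth of some quality.
The perfect fifth spans 7 semitones, and D#4 to A#4 is exactly 7 semitones — so this is a perfect fifth.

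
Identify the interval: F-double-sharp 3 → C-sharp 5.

diminished twelfth

F to C spans five letter names (F-G-A-B-C), plus an octave, so the interval is some kind of twelfth.
A perfect twelfth would be 19 semitones; F##3 to C#5 is 18, one semitone narrower, so the interval is diminished.
(Equivalently, a compound diminished fifth: a diminished fifth plus an octave.)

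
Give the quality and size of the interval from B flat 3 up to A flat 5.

B to A spans seven letter names (B-C-D-E-F-G-A), plus an octave: a fourteenth.
A major fourteenth would be 23 semitones, but Bb3 to Ab5 is 22 — one semitone narrower, making it a minor fourteenth.
(Equivalently, a compound minor seventh: a minor seventh plus an octave.)

minor 14th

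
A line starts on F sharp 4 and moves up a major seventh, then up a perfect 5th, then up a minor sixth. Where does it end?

A major seventh up from F#4 is E#5.
E#5 up a perfect fifth → B#5 (7 semitones).
A minor sixth up from B#5 is G#6.

G sharp 6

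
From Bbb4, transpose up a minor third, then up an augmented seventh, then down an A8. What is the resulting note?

Bbb4 up a minor third → Dbb5 (3 semitones).
An augmented seventh up from Dbb5 is C6.
Down an augmented octave from C6: Cb5 (13 semitones down).

Cb5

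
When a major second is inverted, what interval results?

Inverted interval numbers add to nine, so a second pairs with a seventh (2 + 7 = 9).
The quality also flips — major becomes minor — giving a minor seventh.

m7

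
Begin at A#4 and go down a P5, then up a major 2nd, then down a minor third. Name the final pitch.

A#4 down a perfect fifth → D#4 (7 semitones).
D#4 up a major second → E#4 (2 semitones).
E#4 down a minor third → C##4 (3 semitones).

C##4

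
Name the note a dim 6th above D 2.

B double-flat 2

The sixth takes the letter from D up to B.
Moving 7 semitones up from D2 (the size of a diminished sixth) reaches Bbb2.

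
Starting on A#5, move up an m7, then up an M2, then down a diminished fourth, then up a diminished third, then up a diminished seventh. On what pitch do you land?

A minor seventh up from A#5 is G#6.
Up a major second from G#6: A#6 (2 semitones up).
A diminished fourth down from A#6 is E##6.
A diminished third up from E##6 is G#6.
Up a diminished seventh from G#6: F7 (9 semitones up).

F7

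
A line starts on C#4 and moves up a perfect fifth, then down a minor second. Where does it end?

F##4

A perfect fifth up from C#4 is G#4.
A minor second down from G#4 is F##4.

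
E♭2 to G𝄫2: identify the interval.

diminished third

E to G spans three letter names (E-F-G) — that makes it a third of some quality.
The major third is 4 semitones; here we have 2, two semitones narrower: diminished.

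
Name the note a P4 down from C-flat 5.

Counting four letter names down from C lands on G.
A perfect fourth is 5 semitones; 5 semitones down from Cb5 gives Gb4.

G-flat 4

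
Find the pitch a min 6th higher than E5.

C6

Counting six letter names up from E lands on C.
A minor sixth spans 8 semitones, so from E5 the target pitch is C6.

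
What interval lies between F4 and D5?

F to D spans six letter names (F-G-A-B-C-D): a sixth.
Counting semitones, F4→D5 is 9, which is the major sixth.

major 6th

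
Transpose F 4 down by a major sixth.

The sixth takes the letter from F down to A.
A major sixth is 9 semitones; 9 semitones down from F4 gives Ab3.

A-flat 3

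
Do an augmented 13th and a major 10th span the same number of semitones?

An augmented thirteenth spans 22 semitones; a major tenth spans 16 semitones. They differ by 6.

No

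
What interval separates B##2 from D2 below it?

doubly augmented sixth

Descending from B##2 to D2 is the same interval as ascending D2 to B##2.
D to B spans six letter names (D-E-F-G-A-B) — that makes it a sixth of some quality.
The major sixth is 9 semitones; here we have 11, two semitones wider: doubly augmented.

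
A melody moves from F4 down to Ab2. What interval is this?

Descending from F4 to Ab2 is the same interval as ascending Ab2 to F4.
A to F spans six letter names (A-B-C-D-E-F), plus an octave: a thirteenth.
Ab2 to F4 is 21 semitones, matching the major thirteenth exactly, so the quality is major.
(Equivalently, a compound major sixth: a major sixth plus an octave.)

major 13th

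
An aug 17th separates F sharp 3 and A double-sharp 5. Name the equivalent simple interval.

A3

Subtracting seven from the interval number removes an octave: 17 − 14 = 3.
That makes an augmented seventeenth a compound augmented third — 2 octaves plus an augmented third.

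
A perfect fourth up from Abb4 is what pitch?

Four letter names up from A: D.
A perfect fourth is 5 semitones; 5 semitones up from Abb4 gives Dbb5.

Dbb5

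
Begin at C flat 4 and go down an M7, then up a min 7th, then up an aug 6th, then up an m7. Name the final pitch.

Down a major seventh from Cb4: Dbb3 (11 semitones down).
Up a minor seventh from Dbb3: Cbb4 (10 semitones up).
Up an augmented sixth from Cbb4: Ab4 (10 semitones up).
Ab4 up a minor seventh → Gb5 (10 semitones).

G flat 5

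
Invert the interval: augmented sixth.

d3

The rule of nine gives the new number: 9 − 6 = 3, so a sixth becomes a third.
The quality also flips — augmented becomes diminished — giving a diminished third.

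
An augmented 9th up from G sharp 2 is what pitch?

Two letters up from G (plus an octave) reaches A.
An augmented ninth is 15 semitones; 15 semitones up from G#2 gives A##3.

A double-sharp 3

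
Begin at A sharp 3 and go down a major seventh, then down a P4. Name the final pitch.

F sharp 2

Down a major seventh from A#3: B2 (11 semitones down).
A perfect fourth down from B2 is F#2.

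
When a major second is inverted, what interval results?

Inverted interval numbers add to nine, so a second pairs with a seventh (2 + 7 = 9).
And major becomes minor under inversion, so we get a minor seventh.

minor seventh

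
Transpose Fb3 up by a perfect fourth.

Bbb3

The fourth takes the letter from F up to B.
A perfect fourth is 5 semitones; 5 semitones up from Fb3 gives Bbb3.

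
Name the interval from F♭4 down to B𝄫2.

Descending from Fb4 to Bbb2 is the same interval as ascending Bbb2 to Fb4.
B to F spans five letter names (B-C-D-E-F), plus an octave, so the interval is some kind of twelfth.
Counting semitones, Bbb2→Fb4 is 19, which is the perfect twelfth.
(Equivalently, a compound perfect fifth: a perfect fifth plus an octave.)

P12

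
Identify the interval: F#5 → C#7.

perfect twelfth

F to C spans five letter names (F-G-A-B-C), plus an octave, so the interval is some kind of twelfth.
F#5 to C#7 is 19 semitones, matching the perfect twelfth exactly, so the quality is perfect.
(Equivalently, a compound perfect fifth: a perfect fifth plus an octave.)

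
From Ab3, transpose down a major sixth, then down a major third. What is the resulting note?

Abb2

Ab3 down a major sixth → Cb3 (9 semitones).
Cb3 down a major third → Abb2 (4 semitones).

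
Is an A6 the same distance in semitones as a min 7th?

An augmented sixth = 10 semitones = a minor seventh; enharmonically equal.

Yes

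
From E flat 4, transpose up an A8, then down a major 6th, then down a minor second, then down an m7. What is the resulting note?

G sharp 3

Eb4 up an augmented octave → E5 (13 semitones).
Down a major sixth from E5: G4 (9 semitones down).
G4 down a minor second → F#4 (1 semitone).
Down a minor seventh from F#4: G#3 (10 semitones down).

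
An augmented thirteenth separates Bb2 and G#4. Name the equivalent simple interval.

A6

Take out an octave (7 from the number): 13 − 7 = 6.
So an augmented thirteenth is an octave plus an augmented sixth. The quality is unchanged.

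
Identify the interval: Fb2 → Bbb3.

perfect 11th

F to B spans four letter names (F-G-A-B), plus an octave: an eleventh.
The perfect eleventh spans 17 semitones, and Fb2 to Bbb3 is exactly 17 semitones — so this is a perfect eleventh.
(Equivalently, a compound perfect fourth: a perfect fourth plus an octave.)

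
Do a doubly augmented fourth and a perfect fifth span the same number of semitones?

A doubly augmented fourth = 7 semitones = a perfect fifth; enharmonically equal.

Yes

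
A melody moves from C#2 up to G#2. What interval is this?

C to G spans five letter names (C-D-E-F-G): a fifth.
The perfect fifth spans 7 semitones, and C#2 to G#2 is exactly 7 semitones — so this is a perfect fifth.

perfect fifth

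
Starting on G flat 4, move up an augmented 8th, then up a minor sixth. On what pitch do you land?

Gb4 up an augmented octave → G5 (13 semitones).
A minor sixth up from G5 is Eb6.

E flat 6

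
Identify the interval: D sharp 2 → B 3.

D to B spans six letter names (D-E-F-G-A-B), plus an octave — that makes it a thirteenth of some quality.
A major thirteenth would be 21 semitones, but D#2 to B3 is 20 — one semitone narrower, making it a minor thirteenth.
(Equivalently, a compound minor sixth: a minor sixth plus an octave.)

minor thirteenth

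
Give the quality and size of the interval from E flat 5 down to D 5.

minor second

Descending from Eb5 to D5 is the same interval as ascending D5 to Eb5.
D to E spans two letter names (D-E), so the interval is some kind of second.
At 1 semitone, D5→Eb5 falls one short of a major second: minor.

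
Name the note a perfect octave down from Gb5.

Gb4

An octave keeps the letter name G, an octave down from G.
A perfect octave is 12 semitones; 12 semitones down from Gb5 gives Gb4.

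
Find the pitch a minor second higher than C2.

Counting two letter names up from C lands on D.
A minor second spans 1 semitone, so from C2 the target pitch is Db2.

Db2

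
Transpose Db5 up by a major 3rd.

F5

Three letter names up from D: F.
A major third spans 4 semitones, so from Db5 the target pitch is F5.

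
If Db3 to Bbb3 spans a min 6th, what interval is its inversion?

major 3rd

Interval numbers invert to sum to nine: 6 + 3 = 9, so a sixth inverts to a third.
And minor becomes major under inversion, so we get a major third.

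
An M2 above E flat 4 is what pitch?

Counting two letter names up from E lands on F.
A major second spans 2 semitones, so from Eb4 the target pitch is F4.

F 4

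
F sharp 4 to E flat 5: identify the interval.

diminished 7th

F to E spans seven letter names (F-G-A-B-C-D-E) — that makes it a seventh of some quality.
F#4 to Eb5 spans 9 semitones — two semitones narrower than the major seventh (11) — giving a diminished seventh.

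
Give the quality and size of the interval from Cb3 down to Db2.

Descending from Cb3 to Db2 is the same interval as ascending Db2 to Cb3.
D to C spans seven letter names (D-E-F-G-A-B-C), so the interval is some kind of seventh.
Db2 to Cb3 is 10 semitones, a half step short of the major seventh (11), so this is minor.

m7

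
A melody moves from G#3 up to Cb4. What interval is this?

G to C spans four letter names (G-A-B-C), so the interval is some kind of fourth.
The perfect fourth is 5 semitones; here we have 3, two semitones narrower: doubly diminished.

doubly diminished fourth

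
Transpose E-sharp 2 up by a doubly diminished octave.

For an octave the letter name doesn't change: still E, an octave up.
Moving 10 semitones up from E#2 (the size of a doubly diminished octave) reaches Eb3.

E-flat 3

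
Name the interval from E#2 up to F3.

diminished ninth

E to F spans two letter names (E-F), plus an octave: a ninth.
A major ninth would be 14 semitones; E#2 to F3 is 12, two semitones narrower, so the interval is diminished.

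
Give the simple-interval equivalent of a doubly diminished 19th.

doubly diminished fifth

Take out 2 octaves (14 from the number): 19 − 14 = 5.
Quality carries through unchanged, so the simple form is a doubly diminished fifth.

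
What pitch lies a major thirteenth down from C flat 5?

The thirteenth's letter: C down six letter names plus an octave → E.
A major thirteenth is 21 semitones; 21 semitones down from Cb5 gives Ebb3.

E double-flat 3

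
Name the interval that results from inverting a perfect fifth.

perfect 4th

The rule of nine gives the new number: 9 − 5 = 4, so a fifth becomes a fourth.
Quality inverts too: perfect stays perfect. That makes the inversion a perfect fourth.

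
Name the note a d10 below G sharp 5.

The tenth's letter: G down three letter names plus an octave → E.
Moving 14 semitones down from G#5 (the size of a diminished tenth) reaches E##4.

E double-sharp 4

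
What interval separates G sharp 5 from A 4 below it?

major 7th

Descending from G#5 to A4 is the same interval as ascending A4 to G#5.
A to G spans seven letter names (A-B-C-D-E-F-G): a seventh.
A4 to G#5 is 11 semitones, matching the major seventh exactly, so the quality is major.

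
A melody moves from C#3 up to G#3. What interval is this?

perfect 5th

C to G spans five letter names (C-D-E-F-G): a fifth.
C#3 to G#3 is 7 semitones, matching the perfect fifth exactly, so the quality is perfect.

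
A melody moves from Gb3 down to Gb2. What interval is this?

perfect 8th

Descending from Gb3 to Gb2 is the same interval as ascending Gb2 to Gb3.
G to G is the same letter name, plus an octave: an octave.
Gb2 to Gb3 is 12 semitones, matching the perfect octave exactly, so the quality is perfect.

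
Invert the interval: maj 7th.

Inverted interval numbers add to nine, so a seventh pairs with a second (7 + 2 = 9).
Quality inverts too: major becomes minor. That makes the inversion a minor second.

m2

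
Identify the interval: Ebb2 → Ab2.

augmented 4th

E to A spans four letter names (E-F-G-A): a fourth.
A perfect fourth would be 5 semitones; Ebb2 to Ab2 is 6, one semitone wider, so the interval is augmented.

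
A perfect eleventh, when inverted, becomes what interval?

P5

First reduce the compound perfect eleventh to its simple form, a perfect fourth.
Inverted interval numbers add to nine, so a fourth pairs with a fifth (4 + 5 = 9).
The quality also flips — perfect stays perfect — giving a perfect fifth.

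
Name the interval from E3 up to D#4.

major seventh

E to D spans seven letter names (E-F-G-A-B-C-D): a seventh.
The major seventh spans 11 semitones, and E3 to D#4 is exactly 11 semitones — so this is a major seventh.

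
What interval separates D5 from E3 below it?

Descending from D5 to E3 is the same interval as ascending E3 to D5.
E to D spans seven letter names (E-F-G-A-B-C-D), plus an octave, so the interval is some kind of fourteenth.
A major fourteenth would be 23 semitones, but E3 to D5 is 22 — one semitone narrower, making it a minor fourteenth.
(Equivalently, a compound minor seventh: a minor seventh plus an octave.)

minor fourteenth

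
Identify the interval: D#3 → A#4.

P12

D to A spans five letter names (D-E-F-G-A), plus an octave: a twelfth.
D#3 to A#4 is 19 semitones, matching the perfect twelfth exactly, so the quality is perfect.
(Equivalently, a compound perfect fifth: a perfect fifth plus an octave.)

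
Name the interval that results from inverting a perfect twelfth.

First reduce the compound perfect twelfth to its simple form, a perfect fifth.
Inverted interval numbers add to nine, so a fifth pairs with a fourth (5 + 4 = 9).
And perfect stays perfect under inversion, so we get a perfect fourth.

P4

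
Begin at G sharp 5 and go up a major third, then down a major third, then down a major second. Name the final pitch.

G#5 up a major third → B#5 (4 semitones).
B#5 down a major third → G#5 (4 semitones).
Down a major second from G#5: F#5 (2 semitones down).

F sharp 5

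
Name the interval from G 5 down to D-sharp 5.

Descending from G5 to D#5 is the same interval as ascending D#5 to G5.
D to G spans four letter names (D-E-F-G): a fourth.
The perfect fourth is 5 semitones; here we have 4, one semitone narrower: diminished.

diminished fourth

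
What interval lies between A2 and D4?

perfect 11th

A to D spans four letter names (A-B-C-D), plus an octave — that makes it an eleventh of some quality.
Counting semitones, A2→D4 is 17, which is the perfect eleventh.
(Equivalently, a compound perfect fourth: a perfect fourth plus an octave.)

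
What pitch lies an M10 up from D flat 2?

The tenth's letter: D up three letter names plus an octave → F.
A major tenth spans 16 semitones, so from Db2 the target pitch is F3.

F 3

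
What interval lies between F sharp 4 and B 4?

F to B spans four letter names (F-G-A-B) — that makes it a fourth of some quality.
The perfect fourth spans 5 semitones, and F#4 to B4 is exactly 5 semitones — so this is a perfect fourth.

P4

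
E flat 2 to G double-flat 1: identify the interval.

augmented 6th

Descending from Eb2 to Gbb1 is the same interval as ascending Gbb1 to Eb2.
G to E spans six letter names (G-A-B-C-D-E): a sixth.
The major sixth is 9 semitones; here we have 10, one semitone wider: augmented.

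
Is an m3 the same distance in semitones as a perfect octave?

A minor third spans 3 semitones; a perfect octave spans 12 semitones. They differ by 9.

No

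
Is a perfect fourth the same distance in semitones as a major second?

A perfect fourth spans 5 semitones; a major second spans 2 semitones. They differ by 3.

No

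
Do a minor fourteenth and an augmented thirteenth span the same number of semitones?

A minor fourteenth = 22 semitones = an augmented thirteenth; enharmonically equal.

Yes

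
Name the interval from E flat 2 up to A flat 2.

E to A spans four letter names (E-F-G-A): a fourth.
Counting semitones, Eb2→Ab2 is 5, which is the perfect fourth.

perfect fourth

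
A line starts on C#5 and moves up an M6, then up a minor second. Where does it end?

C#5 up a major sixth → A#5 (9 semitones).
A#5 up a minor second → B5 (1 semitone).

B5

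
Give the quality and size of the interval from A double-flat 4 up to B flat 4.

A to B spans two letter names (A-B) — that makes it a second of some quality.
Abb4 to Bb4 spans 3 semitones — one semitone wider than the major second (2) — giving an augmented second.

A2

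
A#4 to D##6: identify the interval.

augmented eleventh

A to D spans four letter names (A-B-C-D), plus an octave, so the interval is some kind of eleventh.
The perfect eleventh is 17 semitones; here we have 18, one semitone wider: augmented.
(Equivalently, a compound augmented fourth: an augmented fourth plus an octave.)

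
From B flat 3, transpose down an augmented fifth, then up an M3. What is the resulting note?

G flat 3

Bb3 down an augmented fifth → Ebb3 (8 semitones).
A major third up from Ebb3 is Gb3.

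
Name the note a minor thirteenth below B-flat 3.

Counting six letter names plus an octave down from B lands on D.
A minor thirteenth is 20 semitones; 20 semitones down from Bb3 gives D2.

D 2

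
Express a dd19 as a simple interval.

dd5

Take out 2 octaves (14 from the number): 19 − 14 = 5.
So a doubly diminished nineteenth is 2 octaves plus a doubly diminished fifth. The quality is unchanged.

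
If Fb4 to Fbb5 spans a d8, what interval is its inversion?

augmented unison

Inverted interval numbers add to nine, so an octave pairs with a unison (8 + 1 = 9).
Quality inverts too: diminished becomes augmented. That makes the inversion an augmented unison.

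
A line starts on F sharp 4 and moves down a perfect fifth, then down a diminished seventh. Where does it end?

A perfect fifth down from F#4 is B3.
Down a diminished seventh from B3: C##3 (9 semitones down).

C double-sharp 3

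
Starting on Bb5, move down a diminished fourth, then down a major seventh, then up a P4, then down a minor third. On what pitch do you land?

A diminished fourth down from Bb5 is F#5.
Down a major seventh from F#5: G4 (11 semitones down).
G4 up a perfect fourth → C5 (5 semitones).
A minor third down from C5 is A4.

A4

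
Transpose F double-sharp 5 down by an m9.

Counting two letter names plus an octave down from F lands on E.
A minor ninth is 13 semitones; 13 semitones down from F##5 gives E##4.

E double-sharp 4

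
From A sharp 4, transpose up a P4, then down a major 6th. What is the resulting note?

F sharp 4

A perfect fourth up from A#4 is D#5.
A major sixth down from D#5 is F#4.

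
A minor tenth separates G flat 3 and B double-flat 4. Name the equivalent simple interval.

Take out an octave (7 from the number): 10 − 7 = 3.
That makes a minor tenth a compound minor third — an octave plus a minor third.

minor third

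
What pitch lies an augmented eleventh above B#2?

The eleventh's letter: B up four letter names plus an octave → E.
Moving 18 semitones up from B#2 (the size of an augmented eleventh) reaches E##4.

E##4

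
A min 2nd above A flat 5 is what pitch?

B double-flat 5

Two letter names up from A: B.
A minor second is 1 semitone; 1 semitone up from Ab5 gives Bbb5.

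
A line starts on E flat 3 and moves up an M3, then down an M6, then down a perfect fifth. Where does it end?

E flat 2

Eb3 up a major third → G3 (4 semitones).
G3 down a major sixth → Bb2 (9 semitones).
Bb2 down a perfect fifth → Eb2 (7 semitones).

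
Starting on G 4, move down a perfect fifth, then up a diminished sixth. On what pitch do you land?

A double-flat 4

Down a perfect fifth from G4: C4 (7 semitones down).
Up a diminished sixth from C4: Abb4 (7 semitones up).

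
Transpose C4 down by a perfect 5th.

F3

Five letter names down from C: F.
Moving 7 semitones down from C4 (the size of a perfect fifth) reaches F3.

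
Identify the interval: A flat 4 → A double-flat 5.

A to A is the same letter name, plus an octave — that makes it an octave of some quality.
Ab4 to Abb5 spans 11 semitones — one semitone narrower than the perfect octave (12) — giving a diminished octave.

diminished octave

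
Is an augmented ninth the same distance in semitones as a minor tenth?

An augmented ninth = 15 semitones = a minor tenth; enharmonically equal.

Yes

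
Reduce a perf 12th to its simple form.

perfect 5th

Each octave removed subtracts seven from the number: 12 − 7 = 5.
So a perfect twelfth is an octave plus a perfect fifth. The quality is unchanged.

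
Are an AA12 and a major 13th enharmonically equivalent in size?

Yes

A doubly augmented twelfth spans 21 semitones, and a major thirteenth also spans 21 semitones — they're enharmonic.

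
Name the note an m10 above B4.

Counting three letter names plus an octave up from B lands on D.
A minor tenth spans 15 semitones, so from B4 the target pitch is D6.

D6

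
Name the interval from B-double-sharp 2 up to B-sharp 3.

B to B is the same letter name, plus an octave: an octave.
A perfect octave would be 12 semitones; B##2 to B#3 is 11, one semitone narrower, so the interval is diminished.

d8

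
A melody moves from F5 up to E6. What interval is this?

major seventh

F to E spans seven letter names (F-G-A-B-C-D-E): a seventh.
F5 to E6 is 11 semitones, matching the major seventh exactly, so the quality is major.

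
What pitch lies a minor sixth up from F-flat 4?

Six letter names up from F: D.
A minor sixth spans 8 semitones, so from Fb4 the target pitch is Dbb5.

D-double-flat 5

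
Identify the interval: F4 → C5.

F to C spans five letter names (F-G-A-B-C) — that makes it a fifth of some quality.
F4 to C5 is 7 semitones, matching the perfect fifth exactly, so the quality is perfect.

P5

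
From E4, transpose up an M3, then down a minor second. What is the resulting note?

E4 up a major third → G#4 (4 semitones).
G#4 down a minor second → F##4 (1 semitone).

F##4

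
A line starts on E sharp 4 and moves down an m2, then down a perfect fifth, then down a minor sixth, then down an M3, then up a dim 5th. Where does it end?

A minor second down from E#4 is D##4.
Down a perfect fifth from D##4: G##3 (7 semitones down).
A minor sixth down from G##3 is B##2.
B##2 down a major third → G##2 (4 semitones).
A diminished fifth up from G##2 is D#3.

D sharp 3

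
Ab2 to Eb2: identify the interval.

Descending from Ab2 to Eb2 is the same interval as ascending Eb2 to Ab2.
E to A spans four letter names (E-F-G-A): a fourth.
Counting semitones, Eb2→Ab2 is 5, which is the perfect fourth.

P4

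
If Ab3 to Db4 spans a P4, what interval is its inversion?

The rule of nine gives the new number: 9 − 4 = 5, so a fourth becomes a fifth.
The quality also flips — perfect stays perfect — giving a perfect fifth.

P5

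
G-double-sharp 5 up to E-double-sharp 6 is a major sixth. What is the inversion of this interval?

minor 3rd

The rule of nine gives the new number: 9 − 6 = 3, so a sixth becomes a third.
And major becomes minor under inversion, so we get a minor third.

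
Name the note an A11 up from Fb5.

Four letters up from F (plus an octave) reaches B.
Moving 18 semitones up from Fb5 (the size of an augmented eleventh) reaches Bb6.

Bb6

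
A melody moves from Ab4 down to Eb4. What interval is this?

Descending from Ab4 to Eb4 is the same interval as ascending Eb4 to Ab4.
E to A spans four letter names (E-F-G-A), so the interval is some kind of fourth.
The perfect fourth spans 5 semitones, and Eb4 to Ab4 is exactly 5 semitones — so this is a perfect fourth.

perfect fourth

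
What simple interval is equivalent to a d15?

diminished 8th

Subtracting seven from the interval number removes an octave: 15 − 7 = 8.
That makes a diminished fifteenth a compound diminished octave — an octave plus a diminished octave.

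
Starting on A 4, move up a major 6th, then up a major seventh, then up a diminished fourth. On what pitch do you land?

A 6

A major sixth up from A4 is F#5.
Up a major seventh from F#5: E#6 (11 semitones up).
Up a diminished fourth from E#6: A6 (4 semitones up).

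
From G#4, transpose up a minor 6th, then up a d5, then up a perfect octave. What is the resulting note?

Bb6

Up a minor sixth from G#4: E5 (8 semitones up).
Up a diminished fifth from E5: Bb5 (6 semitones up).
Up a perfect octave from Bb5: Bb6 (12 semitones up).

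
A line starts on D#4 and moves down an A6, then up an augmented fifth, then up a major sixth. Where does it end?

A#4

D#4 down an augmented sixth → F3 (10 semitones).
F3 up an augmented fifth → C#4 (8 semitones).
A major sixth up from C#4 is A#4.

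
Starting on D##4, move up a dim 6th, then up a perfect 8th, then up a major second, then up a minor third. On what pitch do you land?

D##4 up a diminished sixth → B4 (7 semitones).
A perfect octave up from B4 is B5.
B5 up a major second → C#6 (2 semitones).
Up a minor third from C#6: E6 (3 semitones up).

E6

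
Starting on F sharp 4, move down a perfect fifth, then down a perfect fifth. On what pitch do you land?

Down a perfect fifth from F#4: B3 (7 semitones down).
B3 down a perfect fifth → E3 (7 semitones).

E 3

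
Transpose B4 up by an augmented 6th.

G##5

Counting six letter names up from B lands on G.
An augmented sixth is 10 semitones; 10 semitones up from B4 gives G##5.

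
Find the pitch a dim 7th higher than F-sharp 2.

E-flat 3

Seven letter names up from F: E.
A diminished seventh spans 9 semitones, so from F#2 the target pitch is Eb3.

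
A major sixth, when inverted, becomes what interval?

Inverted interval numbers add to nine, so a sixth pairs with a third (6 + 3 = 9).
The quality also flips — major becomes minor — giving a minor third.

minor 3rd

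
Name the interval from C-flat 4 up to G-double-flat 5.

d12

C to G spans five letter names (C-D-E-F-G), plus an octave — that makes it a twelfth of some quality.
Cb4 to Gbb5 spans 18 semitones — one semitone narrower than the perfect twelfth (19) — giving a diminished twelfth.
(Equivalently, a compound diminished fifth: a diminished fifth plus an octave.)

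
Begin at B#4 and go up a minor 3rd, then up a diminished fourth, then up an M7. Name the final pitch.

F#6

Up a minor third from B#4: D#5 (3 semitones up).
A diminished fourth up from D#5 is G5.
G5 up a major seventh → F#6 (11 semitones).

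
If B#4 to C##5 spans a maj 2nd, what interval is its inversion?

minor seventh

The rule of nine gives the new number: 9 − 2 = 7, so a second becomes a seventh.
Quality inverts too: major becomes minor. That makes the inversion a minor seventh.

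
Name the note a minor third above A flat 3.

Counting three letter names up from A lands on C.
A minor third is 3 semitones; 3 semitones up from Ab3 gives Cb4.

C flat 4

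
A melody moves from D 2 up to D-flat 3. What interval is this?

diminished octave

D to D is the same letter name, plus an octave — that makes it an octave of some quality.
A perfect octave would be 12 semitones; D2 to Db3 is 11, one semitone narrower, so the interval is diminished.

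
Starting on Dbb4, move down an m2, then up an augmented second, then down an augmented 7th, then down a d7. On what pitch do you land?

F2

A minor second down from Dbb4 is Cb4.
Cb4 up an augmented second → D4 (3 semitones).
Down an augmented seventh from D4: Ebb3 (12 semitones down).
A diminished seventh down from Ebb3 is F2.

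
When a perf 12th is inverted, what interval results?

P4

First reduce the compound perfect twelfth to its simple form, a perfect fifth.
The rule of nine gives the new number: 9 − 5 = 4, so a fifth becomes a fourth.
And perfect stays perfect under inversion, so we get a perfect fourth.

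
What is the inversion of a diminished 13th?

First reduce the compound diminished thirteenth to its simple form, a diminished sixth.
Interval numbers invert to sum to nine: 6 + 3 = 9, so a sixth inverts to a third.
The quality also flips — diminished becomes augmented — giving an augmented third.

A3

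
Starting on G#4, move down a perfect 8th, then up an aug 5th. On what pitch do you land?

D##4

G#4 down a perfect octave → G#3 (12 semitones).
G#3 up an augmented fifth → D##4 (8 semitones).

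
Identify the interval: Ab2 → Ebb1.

Descending from Ab2 to Ebb1 is the same interval as ascending Ebb1 to Ab2.
E to A spans four letter names (E-F-G-A), plus an octave: an eleventh.
A perfect eleventh would be 17 semitones; Ebb1 to Ab2 is 18, one semitone wider, so the interval is augmented.
(Equivalently, a compound augmented fourth: an augmented fourth plus an octave.)

augmented eleventh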